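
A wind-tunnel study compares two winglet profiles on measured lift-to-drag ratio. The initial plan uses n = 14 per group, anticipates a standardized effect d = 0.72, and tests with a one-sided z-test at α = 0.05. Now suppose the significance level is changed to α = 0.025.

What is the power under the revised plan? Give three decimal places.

δ = d·√(n/2) = 0.72 × √(14/2) = 1.9049 (unchanged). New critical value: z_{0.025} = 1.960.
Revised power = P(Z > 1.960 − δ) = Φ(-0.055) = 0.4781.

Power ≈ 0.478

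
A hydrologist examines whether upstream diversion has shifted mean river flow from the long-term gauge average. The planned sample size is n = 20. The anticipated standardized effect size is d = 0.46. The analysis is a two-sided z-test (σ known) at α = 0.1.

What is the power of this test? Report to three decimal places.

Power ≈ 0.660

Noncentrality parameter: δ = d·√n = 0.46 × √20 = 2.0572
Two-sided α = 0.1 → critical value z_{0.05} = 1.645.
Power = Φ(δ − 1.645) + Φ(−δ − 1.645) = Φ(0.412) + Φ(-3.702) = 0.6600 + 0.0001 = 0.6601.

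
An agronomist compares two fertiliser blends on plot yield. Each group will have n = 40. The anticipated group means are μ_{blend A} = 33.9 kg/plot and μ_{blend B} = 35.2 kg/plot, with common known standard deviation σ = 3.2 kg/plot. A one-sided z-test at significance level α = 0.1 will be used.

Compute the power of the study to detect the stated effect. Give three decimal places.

Power ≈ 0.704

Standardized effect: d = |μ_{blend A} − μ_{blend B}| / σ = |33.9 − 35.2| / 3.2 = 0.4062
Noncentrality parameter: δ = d·√(n/2) = 0.4062 × √(40/2) = 1.8168
Critical value for a one-sided test at α = 0.1: z_α = 1.282.
Power = Φ(δ − 1.282) = Φ(0.535) = 0.7038.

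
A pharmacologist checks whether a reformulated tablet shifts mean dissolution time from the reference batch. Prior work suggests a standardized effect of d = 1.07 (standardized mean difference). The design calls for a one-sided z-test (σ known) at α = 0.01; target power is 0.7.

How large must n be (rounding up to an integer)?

For power 0.7 need Φ(δ − z_{0.01}) = 0.7, so δ = z_{0.01} + z_{0.30} = 2.326 + 0.524 = 2.851.
δ = d·√n ⇒ n = (δ/d)² = (2.851 / 1.07)² = 7.10.
Rounding up, n = 8.

n = 8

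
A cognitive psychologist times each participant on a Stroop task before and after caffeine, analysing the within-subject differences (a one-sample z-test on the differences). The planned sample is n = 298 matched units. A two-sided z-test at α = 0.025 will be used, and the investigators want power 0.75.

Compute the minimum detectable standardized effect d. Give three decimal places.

d ≈ 0.169

Need Φ(δ − 2.241) = 0.75, so δ = 2.241 + 0.674 = 2.916.
(Lower-tail contribution to power is negligible for δ > 0.)
δ = d·√n ⇒ d = δ/√n = 2.916/√298 = 0.1689.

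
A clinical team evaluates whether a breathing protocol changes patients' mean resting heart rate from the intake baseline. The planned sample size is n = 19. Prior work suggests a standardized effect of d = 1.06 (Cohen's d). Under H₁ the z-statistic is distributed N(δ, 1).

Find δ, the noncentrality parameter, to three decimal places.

The noncentrality parameter scales effect size by the design's sample-size factor: δ = d·√n = 1.06 × √19 = 4.6204

δ ≈ 4.620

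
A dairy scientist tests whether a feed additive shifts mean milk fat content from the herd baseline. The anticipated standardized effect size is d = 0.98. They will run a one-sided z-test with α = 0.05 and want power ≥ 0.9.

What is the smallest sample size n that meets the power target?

Set Φ(δ − 1.645) = 0.9; then δ − 1.645 = Φ⁻¹(0.9) = 1.282, giving δ = 2.926.
δ = d·√n ⇒ n = (δ/d)² = (2.926 / 0.98)² = 8.92.
Rounding up, n = 9.

n = 9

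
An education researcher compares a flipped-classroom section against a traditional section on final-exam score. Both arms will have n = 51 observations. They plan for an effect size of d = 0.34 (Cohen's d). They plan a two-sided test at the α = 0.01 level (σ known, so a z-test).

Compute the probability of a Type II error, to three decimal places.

β ≈ 0.805

Noncentrality parameter: δ = d·√(n/2) = 0.34 × √(51/2) = 1.7169
Critical value for a two-sided test at α = 0.01: z_{α/2} = 2.576.
Power = Φ(δ − 2.576) + Φ(−δ − 2.576) = Φ(-0.859) + Φ(-4.293) = 0.1952 + 0.0000 = 0.1952.
Type II error: β = 1 − power = 1 − 0.1952 = 0.8048.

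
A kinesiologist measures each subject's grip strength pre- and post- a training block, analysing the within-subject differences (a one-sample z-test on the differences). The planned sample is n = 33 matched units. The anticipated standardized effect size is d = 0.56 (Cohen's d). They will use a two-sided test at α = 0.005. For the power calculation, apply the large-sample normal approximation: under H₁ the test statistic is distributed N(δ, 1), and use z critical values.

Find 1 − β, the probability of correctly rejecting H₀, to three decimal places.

Power ≈ 0.659

Noncentrality parameter: δ = d·√n = 0.56 × √33 = 3.2170
Critical value for a two-sided test at α = 0.005: z_{α/2} = 2.807.
Power = Φ(δ − 2.807) + Φ(−δ − 2.807) = Φ(0.410) + Φ(-6.024) = 0.6591 + 0.0000 = 0.6591.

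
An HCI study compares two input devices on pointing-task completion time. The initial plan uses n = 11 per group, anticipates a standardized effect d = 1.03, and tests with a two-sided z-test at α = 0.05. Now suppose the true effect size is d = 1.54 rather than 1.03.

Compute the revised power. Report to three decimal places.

Power ≈ 0.951

With d = 1.54: δ = d·√(n/2) = 1.54 × √(11/2) = 3.6116. Critical value z_{0.025} = 1.960.
Revised power = Φ(δ − 1.960) + Φ(−δ − 1.960) = Φ(1.652) + Φ(-5.572) = 0.9507 + 0.0000 = 0.9507.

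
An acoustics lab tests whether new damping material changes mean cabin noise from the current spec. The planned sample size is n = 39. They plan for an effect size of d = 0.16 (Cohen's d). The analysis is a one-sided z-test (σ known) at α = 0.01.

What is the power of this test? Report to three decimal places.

Noncentrality parameter: δ = d·√n = 0.16 × √39 = 0.9992
Critical value for a one-sided test at α = 0.01: z_α = 2.326.
Power = P(Z > 2.326 − δ) = Φ(-1.327) = 0.0922.

Power ≈ 0.092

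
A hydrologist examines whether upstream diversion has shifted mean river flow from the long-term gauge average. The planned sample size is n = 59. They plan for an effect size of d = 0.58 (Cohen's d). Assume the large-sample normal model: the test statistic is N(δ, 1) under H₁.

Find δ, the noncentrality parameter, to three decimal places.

δ ≈ 4.455

The noncentrality parameter scales effect size by the design's sample-size factor: δ = d·√n = 0.58 × √59 = 4.4551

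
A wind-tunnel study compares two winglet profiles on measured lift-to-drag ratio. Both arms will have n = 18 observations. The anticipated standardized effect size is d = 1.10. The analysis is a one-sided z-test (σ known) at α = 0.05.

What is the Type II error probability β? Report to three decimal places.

Noncentrality parameter: δ = d·√(n/2) = 1.10 × √(18/2) = 3.3000
Critical value for a one-sided test at α = 0.05: z_α = 1.645.
Power = Φ(δ − 1.645) = Φ(1.655) = 0.9511.
Type II error: β = 1 − power = 1 − 0.9511 = 0.0489.

β ≈ 0.049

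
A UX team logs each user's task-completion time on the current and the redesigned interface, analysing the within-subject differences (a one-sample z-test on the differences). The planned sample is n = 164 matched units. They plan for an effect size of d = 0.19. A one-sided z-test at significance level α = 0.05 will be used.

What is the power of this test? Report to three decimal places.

Power ≈ 0.785

Noncentrality parameter: δ = d·√n = 0.19 × √164 = 2.4332
One-sided α = 0.05 → critical value z_{0.05} = 1.645.
Power = Φ(δ − 1.645) = Φ(0.788) = 0.7847.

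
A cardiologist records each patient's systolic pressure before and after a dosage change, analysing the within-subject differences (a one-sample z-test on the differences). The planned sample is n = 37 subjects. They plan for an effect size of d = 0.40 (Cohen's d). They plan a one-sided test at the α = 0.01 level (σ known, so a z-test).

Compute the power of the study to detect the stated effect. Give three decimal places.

Noncentrality parameter: δ = d·√n = 0.40 × √37 = 2.4331
One-sided α = 0.01 → critical value z_{0.01} = 2.326.
Power = P(Z > 2.326 − δ) = Φ(0.107) = 0.5425.

Power ≈ 0.543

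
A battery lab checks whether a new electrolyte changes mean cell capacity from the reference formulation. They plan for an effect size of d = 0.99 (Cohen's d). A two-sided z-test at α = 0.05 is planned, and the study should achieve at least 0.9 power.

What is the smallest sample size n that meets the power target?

For power 0.9 need Φ(δ − z_{0.025}) = 0.9, so δ = z_{0.025} + z_{0.10} = 1.960 + 1.282 = 3.242.
(Ignoring the negligible lower-tail rejection probability gives the usual closed-form inversion.)
δ = d·√n ⇒ n = (δ/d)² = (3.242 / 0.99)² = 10.72.
Rounding up, n = 11.

n = 11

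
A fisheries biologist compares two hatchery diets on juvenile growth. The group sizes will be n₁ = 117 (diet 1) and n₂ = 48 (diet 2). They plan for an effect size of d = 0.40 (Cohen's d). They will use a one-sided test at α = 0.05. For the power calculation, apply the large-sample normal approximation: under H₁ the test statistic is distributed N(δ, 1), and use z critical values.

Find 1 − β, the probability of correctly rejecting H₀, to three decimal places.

Power ≈ 0.755

Noncentrality parameter: λ = d / √(1/n₁ + 1/n₂) = 0.40 / √(1/117 + 1/48) = 2.3336
One-sided α = 0.05 → critical value z_{0.05} = 1.645.
Power = Φ(λ − 1.645) = Φ(0.689) = 0.7545.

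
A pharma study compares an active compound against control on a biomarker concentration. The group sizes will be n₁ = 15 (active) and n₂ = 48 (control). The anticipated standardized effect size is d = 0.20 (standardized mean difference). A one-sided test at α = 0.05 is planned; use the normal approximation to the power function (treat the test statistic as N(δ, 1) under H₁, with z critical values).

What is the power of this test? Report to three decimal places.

Power ≈ 0.166

Noncentrality parameter: δ = d / √(1/n₁ + 1/n₂) = 0.20 / √(1/15 + 1/48) = 0.6761
One-sided α = 0.05 → critical value z_{0.05} = 1.645.
Power = Φ(δ − 1.645) = Φ(-0.969) = 0.1663.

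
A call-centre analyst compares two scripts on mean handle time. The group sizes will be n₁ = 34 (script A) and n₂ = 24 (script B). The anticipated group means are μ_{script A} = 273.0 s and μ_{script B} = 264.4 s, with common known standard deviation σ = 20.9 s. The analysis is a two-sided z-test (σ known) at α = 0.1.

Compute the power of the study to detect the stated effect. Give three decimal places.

Standardized effect: d = |μ_{script A} − μ_{script B}| / σ = |273.0 − 264.4| / 20.9 = 0.4115
Noncentrality parameter: δ = d / √(1/n₁ + 1/n₂) = 0.4115 / √(1/34 + 1/24) = 1.5434
Critical value for a two-sided test at α = 0.1: z_{α/2} = 1.645.
Power = Φ(δ − 1.645) + Φ(−δ − 1.645) = Φ(-0.101) + Φ(-3.188) = 0.4596 + 0.0007 = 0.4603.

Power ≈ 0.460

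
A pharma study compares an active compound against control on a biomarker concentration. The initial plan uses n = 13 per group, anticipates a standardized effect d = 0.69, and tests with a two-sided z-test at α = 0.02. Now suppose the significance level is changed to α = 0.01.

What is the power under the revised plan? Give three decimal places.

δ = d·√(n/2) = 0.69 × √(13/2) = 1.7592 (unchanged). New critical value: z_{0.005} = 2.576.
Revised power = Φ(δ − 2.576) + Φ(−δ − 2.576) = Φ(-0.817) + Φ(-4.335) = 0.2071 + 0.0000 = 0.2071.

Power ≈ 0.207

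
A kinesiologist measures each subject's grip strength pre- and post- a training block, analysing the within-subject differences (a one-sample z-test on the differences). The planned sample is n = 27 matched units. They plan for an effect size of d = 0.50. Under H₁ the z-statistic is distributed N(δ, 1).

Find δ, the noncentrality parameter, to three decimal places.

δ ≈ 2.598

δ = d·√n = 0.50 × √27 = 2.5981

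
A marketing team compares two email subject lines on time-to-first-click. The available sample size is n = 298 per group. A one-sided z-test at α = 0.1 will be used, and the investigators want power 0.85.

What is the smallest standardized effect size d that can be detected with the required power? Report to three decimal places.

Need Φ(δ − 1.282) = 0.85, so δ = 1.282 + 1.036 = 2.318.
δ = d·√(n/2) ⇒ d = δ/√(n/2) = 2.318/√(298/2) = 0.1899.

d ≈ 0.190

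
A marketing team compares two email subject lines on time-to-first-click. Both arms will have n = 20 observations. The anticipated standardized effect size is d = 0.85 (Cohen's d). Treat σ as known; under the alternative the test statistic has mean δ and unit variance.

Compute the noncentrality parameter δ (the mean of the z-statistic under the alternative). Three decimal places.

δ = d·√(n/2) = 0.85 × √(20/2) = 2.6879

δ ≈ 2.688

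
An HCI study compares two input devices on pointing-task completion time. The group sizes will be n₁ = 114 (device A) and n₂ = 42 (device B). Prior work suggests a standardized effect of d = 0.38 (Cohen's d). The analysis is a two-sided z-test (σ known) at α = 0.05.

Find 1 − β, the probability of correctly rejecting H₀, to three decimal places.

Noncentrality parameter: δ = d / √(1/n₁ + 1/n₂) = 0.38 / √(1/114 + 1/42) = 2.1052
Two-sided α = 0.05 → critical value z_{0.025} = 1.960.
Power = Φ(δ − 1.960) + Φ(−δ − 1.960) = Φ(0.145) + Φ(-4.065) = 0.5577 + 0.0000 = 0.5578.

Power ≈ 0.558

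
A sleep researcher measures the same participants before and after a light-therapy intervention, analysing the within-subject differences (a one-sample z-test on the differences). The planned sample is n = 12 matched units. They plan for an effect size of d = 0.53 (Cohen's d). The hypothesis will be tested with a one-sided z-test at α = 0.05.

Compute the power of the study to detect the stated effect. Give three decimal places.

Noncentrality parameter: δ = d·√n = 0.53 × √12 = 1.8360
One-sided α = 0.05 → critical value z_{0.05} = 1.645.
Power = P(Z > 1.645 − δ) = Φ(0.191) = 0.5758.

Power ≈ 0.576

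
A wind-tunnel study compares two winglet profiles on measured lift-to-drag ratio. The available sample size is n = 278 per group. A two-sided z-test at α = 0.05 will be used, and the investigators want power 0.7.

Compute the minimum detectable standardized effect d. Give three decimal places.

Required noncentrality: δ = z_{0.025} + z_{0.30} = 1.960 + 0.524 = 2.484.
(The second rejection-region term Φ(−δ − z_{α/2}) is negligible and dropped.)
δ = d·√(n/2) ⇒ d = δ/√(n/2) = 2.484/√(278/2) = 0.2107.

d ≈ 0.211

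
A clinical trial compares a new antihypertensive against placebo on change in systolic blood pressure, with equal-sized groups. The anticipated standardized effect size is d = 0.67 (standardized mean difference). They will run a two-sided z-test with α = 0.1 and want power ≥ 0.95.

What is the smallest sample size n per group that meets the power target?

Set Φ(δ − 1.645) = 0.95; then δ − 1.645 = Φ⁻¹(0.95) = 1.645, giving δ = 3.290.
(The Φ(−δ − z_{α/2}) term is vanishingly small for δ > 0 and is dropped in the standard sample-size formula.)
δ = d·√(n/2) ⇒ n = 2(δ/d)² = 2 × (3.290 / 0.67)² = 48.22.
Rounding up, n = 49 per group.

n = 49 per group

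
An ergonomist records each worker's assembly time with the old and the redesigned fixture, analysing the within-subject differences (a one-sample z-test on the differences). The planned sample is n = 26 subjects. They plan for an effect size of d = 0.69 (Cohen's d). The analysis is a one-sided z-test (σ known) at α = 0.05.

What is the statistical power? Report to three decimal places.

Noncentrality parameter: δ = d·√n = 0.69 × √26 = 3.5183
Critical value for a one-sided test at α = 0.05: z_α = 1.645.
Power = P(Z > 1.645 − δ) = Φ(1.873) = 0.9695.

Power ≈ 0.969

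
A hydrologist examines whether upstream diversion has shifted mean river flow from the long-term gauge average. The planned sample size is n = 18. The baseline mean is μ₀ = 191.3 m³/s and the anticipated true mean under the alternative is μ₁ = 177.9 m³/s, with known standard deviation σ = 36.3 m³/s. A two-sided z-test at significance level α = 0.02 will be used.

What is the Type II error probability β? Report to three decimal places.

Standardized effect: d = |μ₁ − μ₀| / σ = |177.9 − 191.3| / 36.3 = 0.3691
Noncentrality parameter: δ = d·√n = 0.3691 × √18 = 1.5662
Critical value for a two-sided test at α = 0.02: z_{α/2} = 2.326.
Power = Φ(δ − 2.326) + Φ(−δ − 2.326) = Φ(-0.760) + Φ(-3.893) = 0.2236 + 0.0000 = 0.2236.
Type II error: β = 1 − power = 1 − 0.2236 = 0.7764.

β ≈ 0.776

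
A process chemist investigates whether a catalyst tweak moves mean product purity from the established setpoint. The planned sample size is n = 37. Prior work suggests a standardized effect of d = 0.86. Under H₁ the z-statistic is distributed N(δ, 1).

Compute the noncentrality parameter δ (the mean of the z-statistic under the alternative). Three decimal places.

δ ≈ 5.231

δ = d·√n = 0.86 × √37 = 5.2312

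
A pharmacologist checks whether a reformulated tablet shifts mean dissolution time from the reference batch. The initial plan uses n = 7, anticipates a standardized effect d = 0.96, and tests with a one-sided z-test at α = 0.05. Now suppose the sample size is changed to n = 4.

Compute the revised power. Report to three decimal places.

Power ≈ 0.608

With n = 4: δ = d·√n = 0.96 × √4 = 1.9200. Critical value z_{0.05} = 1.645.
Revised power = Φ(δ − 1.645) = Φ(0.275) = 0.6084.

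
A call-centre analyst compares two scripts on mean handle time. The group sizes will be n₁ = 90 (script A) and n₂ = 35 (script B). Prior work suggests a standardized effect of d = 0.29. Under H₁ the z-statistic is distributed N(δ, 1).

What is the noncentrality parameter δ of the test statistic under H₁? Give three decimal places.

The noncentrality parameter scales effect size by the design's sample-size factor: δ = d / √(1/n₁ + 1/n₂) = 0.29 / √(1/90 + 1/35) = 1.4558

δ ≈ 1.456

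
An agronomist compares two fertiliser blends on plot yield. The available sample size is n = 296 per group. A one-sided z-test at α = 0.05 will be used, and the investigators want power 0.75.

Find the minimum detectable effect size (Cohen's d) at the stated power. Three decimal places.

Need Φ(δ − 1.645) = 0.75, so δ = 1.645 + 0.674 = 2.319.
δ = d·√(n/2) ⇒ d = δ/√(n/2) = 2.319/√(296/2) = 0.1906.

d ≈ 0.191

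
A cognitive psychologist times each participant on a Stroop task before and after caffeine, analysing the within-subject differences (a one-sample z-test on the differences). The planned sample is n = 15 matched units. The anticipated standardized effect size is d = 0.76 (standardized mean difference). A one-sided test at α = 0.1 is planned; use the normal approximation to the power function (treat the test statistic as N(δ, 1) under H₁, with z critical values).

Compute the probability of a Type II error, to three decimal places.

Noncentrality parameter: δ = d·√n = 0.76 × √15 = 2.9435
Critical value for a one-sided test at α = 0.1: z_α = 1.282.
Power = Φ(δ − 1.282) = Φ(1.662) = 0.9517.
Type II error: β = 1 − power = 1 − 0.9517 = 0.0483.

β ≈ 0.048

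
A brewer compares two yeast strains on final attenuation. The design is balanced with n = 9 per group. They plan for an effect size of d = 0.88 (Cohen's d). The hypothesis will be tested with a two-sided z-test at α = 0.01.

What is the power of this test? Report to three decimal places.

Noncentrality parameter: δ = d·√(n/2) = 0.88 × √(9/2) = 1.8668
Two-sided α = 0.01 → critical value z_{0.005} = 2.576.
Power = Φ(δ − 2.576) + Φ(−δ − 2.576) = Φ(-0.709) + Φ(-4.443) = 0.2391 + 0.0000 = 0.2391.

Power ≈ 0.239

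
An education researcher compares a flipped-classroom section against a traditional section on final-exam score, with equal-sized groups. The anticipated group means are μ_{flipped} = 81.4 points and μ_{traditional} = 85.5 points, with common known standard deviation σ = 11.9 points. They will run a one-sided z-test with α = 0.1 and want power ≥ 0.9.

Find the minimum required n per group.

Standardized effect: d = |μ_{flipped} − μ_{traditional}| / σ = |81.4 − 85.5| / 11.9 = 0.3445
For power 0.9 need Φ(δ − z_{0.1}) = 0.9, so δ = z_{0.1} + z_{0.10} = 1.282 + 1.282 = 2.563.
δ = d·√(n/2) ⇒ n = 2(δ/d)² = 2 × (2.563 / 0.3445)² = 110.68.
Round up to the next whole unit.

n = 111 per group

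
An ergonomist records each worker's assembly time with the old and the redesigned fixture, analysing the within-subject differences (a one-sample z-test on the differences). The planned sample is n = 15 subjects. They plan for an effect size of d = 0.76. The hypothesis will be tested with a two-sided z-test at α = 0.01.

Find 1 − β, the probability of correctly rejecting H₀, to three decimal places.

Power ≈ 0.643

Noncentrality parameter: λ = d·√n = 0.76 × √15 = 2.9435
Critical value for a two-sided test at α = 0.01: z_{α/2} = 2.576.
Power = Φ(λ − 2.576) + Φ(−λ − 2.576) = Φ(0.368) + Φ(-5.519) = 0.6434 + 0.0000 = 0.6434.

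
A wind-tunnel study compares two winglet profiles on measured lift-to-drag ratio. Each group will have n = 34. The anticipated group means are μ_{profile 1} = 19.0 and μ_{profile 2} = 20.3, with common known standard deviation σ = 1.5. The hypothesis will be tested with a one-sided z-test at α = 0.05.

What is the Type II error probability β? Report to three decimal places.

β ≈ 0.027

Standardized effect: d = |μ_{profile 1} − μ_{profile 2}| / σ = |19.0 − 20.3| / 1.5 = 0.8667
Noncentrality parameter: δ = d·√(n/2) = 0.8667 × √(34/2) = 3.5734
Critical value for a one-sided test at α = 0.05: z_α = 1.645.
Power = Φ(δ − 1.645) = Φ(1.929) = 0.9731.
Type II error: β = 1 − power = 1 − 0.9731 = 0.0269.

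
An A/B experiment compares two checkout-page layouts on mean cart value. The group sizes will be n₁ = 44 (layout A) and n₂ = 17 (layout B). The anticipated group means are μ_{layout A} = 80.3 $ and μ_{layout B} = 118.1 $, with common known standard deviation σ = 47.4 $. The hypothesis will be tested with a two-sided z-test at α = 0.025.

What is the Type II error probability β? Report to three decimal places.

β ≈ 0.291

Standardized effect: d = |μ_{layout A} − μ_{layout B}| / σ = |80.3 − 118.1| / 47.4 = 0.7975
Noncentrality parameter: δ = d / √(1/n₁ + 1/n₂) = 0.7975 / √(1/44 + 1/17) = 2.7925
Critical value for a two-sided test at α = 0.025: z_{α/2} = 2.241.
Power = Φ(δ − 2.241) + Φ(−δ − 2.241) = Φ(0.551) + Φ(-5.034) = 0.7092 + 0.0000 = 0.7092.
Type II error: β = 1 − power = 1 − 0.7092 = 0.2908.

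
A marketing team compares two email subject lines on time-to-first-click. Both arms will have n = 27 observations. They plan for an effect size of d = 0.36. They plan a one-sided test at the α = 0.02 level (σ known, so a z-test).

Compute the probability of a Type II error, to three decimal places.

Noncentrality parameter: δ = d·√(n/2) = 0.36 × √(27/2) = 1.3227
One-sided α = 0.02 → critical value z_{0.02} = 2.054.
Power = P(Z > 2.054 − δ) = Φ(-0.731) = 0.2324.
Type II error: β = 1 − power = 1 − 0.2324 = 0.7676.

β ≈ 0.768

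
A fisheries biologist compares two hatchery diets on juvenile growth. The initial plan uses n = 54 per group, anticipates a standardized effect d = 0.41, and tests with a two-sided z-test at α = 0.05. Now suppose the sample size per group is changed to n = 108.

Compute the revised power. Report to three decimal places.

Power ≈ 0.854

With n = 108 per group: δ = d·√(n/2) = 0.41 × √(108/2) = 3.0129. Critical value z_{0.025} = 1.960.
Revised power = Φ(δ − 1.960) + Φ(−δ − 1.960) = Φ(1.053) + Φ(-4.973) = 0.8538 + 0.0000 = 0.8538.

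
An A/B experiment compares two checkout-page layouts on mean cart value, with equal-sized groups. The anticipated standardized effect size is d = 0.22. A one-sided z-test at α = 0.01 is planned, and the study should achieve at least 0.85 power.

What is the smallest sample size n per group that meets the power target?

Set Φ(δ − 2.326) = 0.85; then δ − 2.326 = Φ⁻¹(0.85) = 1.036, giving δ = 3.363.
δ = d·√(n/2) ⇒ n = 2(δ/d)² = 2 × (3.363 / 0.22)² = 467.29.
Rounding up, n = 468 per group.

n = 468 per group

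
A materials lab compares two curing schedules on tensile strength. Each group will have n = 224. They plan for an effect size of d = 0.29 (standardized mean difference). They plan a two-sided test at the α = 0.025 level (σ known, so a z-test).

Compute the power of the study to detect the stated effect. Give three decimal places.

Power ≈ 0.796

Noncentrality parameter: δ = d·√(n/2) = 0.29 × √(224/2) = 3.0691
Critical value for a two-sided test at α = 0.025: z_{α/2} = 2.241.
Power = Φ(δ − 2.241) + Φ(−δ − 2.241) = Φ(0.828) + Φ(-5.310) = 0.7961 + 0.0000 = 0.7961.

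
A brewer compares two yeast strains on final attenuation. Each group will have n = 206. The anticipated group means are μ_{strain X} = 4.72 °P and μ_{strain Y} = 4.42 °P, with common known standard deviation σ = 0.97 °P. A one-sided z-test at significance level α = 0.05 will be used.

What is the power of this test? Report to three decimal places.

Power ≈ 0.932

Standardized effect: d = |μ_{strain X} − μ_{strain Y}| / σ = |4.72 − 4.42| / 0.97 = 0.3093
Noncentrality parameter: δ = d·√(n/2) = 0.3093 × √(206/2) = 3.1388
Critical value for a one-sided test at α = 0.05: z_α = 1.645.
Power = P(Z > 1.645 − δ) = Φ(1.494) = 0.9324.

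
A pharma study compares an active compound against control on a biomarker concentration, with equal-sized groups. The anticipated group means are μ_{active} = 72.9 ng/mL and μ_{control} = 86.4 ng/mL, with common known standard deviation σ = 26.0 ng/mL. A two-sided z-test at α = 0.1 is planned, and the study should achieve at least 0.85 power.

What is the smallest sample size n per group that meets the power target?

n = 54 per group

Standardized effect: d = |μ_{active} − μ_{control}| / σ = |72.9 − 86.4| / 26.0 = 0.5192
For power 0.85 need Φ(δ − z_{0.05}) = 0.85, so δ = z_{0.05} + z_{0.15} = 1.645 + 1.036 = 2.681.
(Ignoring the negligible lower-tail rejection probability gives the usual closed-form inversion.)
δ = d·√(n/2) ⇒ n = 2(δ/d)² = 2 × (2.681 / 0.5192)² = 53.33.
Rounding up, n = 54 per group.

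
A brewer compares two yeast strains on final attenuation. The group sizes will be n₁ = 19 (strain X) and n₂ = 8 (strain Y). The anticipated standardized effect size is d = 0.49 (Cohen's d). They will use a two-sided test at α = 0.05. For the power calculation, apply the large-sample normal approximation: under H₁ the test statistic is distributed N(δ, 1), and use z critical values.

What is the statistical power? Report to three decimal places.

Noncentrality parameter: δ = d / √(1/n₁ + 1/n₂) = 0.49 / √(1/19 + 1/8) = 1.1626
Critical value for a two-sided test at α = 0.05: z_{α/2} = 1.960.
Power = Φ(δ − 1.960) + Φ(−δ − 1.960) = Φ(-0.797) + Φ(-3.123) = 0.2126 + 0.0009 = 0.2135.

Power ≈ 0.214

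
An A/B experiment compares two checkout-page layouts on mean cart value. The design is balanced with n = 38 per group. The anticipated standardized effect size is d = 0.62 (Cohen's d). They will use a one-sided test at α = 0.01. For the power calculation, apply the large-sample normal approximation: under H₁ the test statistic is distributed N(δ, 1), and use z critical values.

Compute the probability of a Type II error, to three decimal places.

β ≈ 0.353

Noncentrality parameter: δ = d·√(n/2) = 0.62 × √(38/2) = 2.7025
Critical value for a one-sided test at α = 0.01: z_α = 2.326.
Power = P(Z > 2.326 − δ) = Φ(0.376) = 0.6466.
Type II error: β = 1 − power = 1 − 0.6466 = 0.3534.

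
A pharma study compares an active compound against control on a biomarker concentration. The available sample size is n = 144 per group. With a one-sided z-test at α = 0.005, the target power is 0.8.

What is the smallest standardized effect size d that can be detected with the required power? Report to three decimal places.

Required noncentrality: δ = z_{0.005} + z_{0.20} = 2.576 + 0.842 = 3.417.
δ = d·√(n/2) ⇒ d = δ/√(n/2) = 3.417/√(144/2) = 0.4028.

d ≈ 0.403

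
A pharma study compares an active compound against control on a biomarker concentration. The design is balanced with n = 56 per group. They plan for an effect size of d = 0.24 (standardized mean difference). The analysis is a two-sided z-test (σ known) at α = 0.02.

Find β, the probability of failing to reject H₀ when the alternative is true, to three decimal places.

β ≈ 0.854

Noncentrality parameter: δ = d·√(n/2) = 0.24 × √(56/2) = 1.2700
Critical value for a two-sided test at α = 0.02: z_{α/2} = 2.326.
Power = Φ(δ − 2.326) + Φ(−δ − 2.326) = Φ(-1.056) + Φ(-3.596) = 0.1454 + 0.0002 = 0.1456.
Type II error: β = 1 − power = 1 − 0.1456 = 0.8544.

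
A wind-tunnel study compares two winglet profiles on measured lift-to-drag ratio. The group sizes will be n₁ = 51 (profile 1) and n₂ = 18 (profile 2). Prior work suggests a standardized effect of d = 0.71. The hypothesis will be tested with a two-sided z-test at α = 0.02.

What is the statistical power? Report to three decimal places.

Noncentrality parameter: δ = d / √(1/n₁ + 1/n₂) = 0.71 / √(1/51 + 1/18) = 2.5897
Two-sided α = 0.02 → critical value z_{0.01} = 2.326.
Power = Φ(δ − 2.326) + Φ(−δ − 2.326) = Φ(0.263) + Φ(-4.916) = 0.6039 + 0.0000 = 0.6039.

Power ≈ 0.604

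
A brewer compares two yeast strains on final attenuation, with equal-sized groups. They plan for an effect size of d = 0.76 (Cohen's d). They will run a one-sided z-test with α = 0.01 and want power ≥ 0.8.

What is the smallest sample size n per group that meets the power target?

n = 35 per group

Set Φ(δ − 2.326) = 0.8; then δ − 2.326 = Φ⁻¹(0.8) = 0.842, giving δ = 3.168.
δ = d·√(n/2) ⇒ n = 2(δ/d)² = 2 × (3.168 / 0.76)² = 34.75.
Rounding up, n = 35 per group.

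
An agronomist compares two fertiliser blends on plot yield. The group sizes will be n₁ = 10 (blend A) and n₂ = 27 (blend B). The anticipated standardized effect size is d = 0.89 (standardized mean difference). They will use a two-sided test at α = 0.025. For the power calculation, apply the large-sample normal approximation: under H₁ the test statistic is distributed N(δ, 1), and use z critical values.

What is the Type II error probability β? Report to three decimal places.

Noncentrality parameter: δ = d / √(1/n₁ + 1/n₂) = 0.89 / √(1/10 + 1/27) = 2.4042
Two-sided α = 0.025 → critical value z_{0.0125} = 2.241.
Power = Φ(δ − 2.241) + Φ(−δ − 2.241) = Φ(0.163) + Φ(-4.646) = 0.5647 + 0.0000 = 0.5647.
Type II error: β = 1 − power = 1 − 0.5647 = 0.4353.

β ≈ 0.435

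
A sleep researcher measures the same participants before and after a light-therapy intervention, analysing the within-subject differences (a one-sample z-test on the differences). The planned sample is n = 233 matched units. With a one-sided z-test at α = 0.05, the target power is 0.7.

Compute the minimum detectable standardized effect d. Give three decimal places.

d ≈ 0.142

Need Φ(δ − 1.645) = 0.7, so δ = 1.645 + 0.524 = 2.169.
δ = d·√n ⇒ d = δ/√n = 2.169/√233 = 0.1421.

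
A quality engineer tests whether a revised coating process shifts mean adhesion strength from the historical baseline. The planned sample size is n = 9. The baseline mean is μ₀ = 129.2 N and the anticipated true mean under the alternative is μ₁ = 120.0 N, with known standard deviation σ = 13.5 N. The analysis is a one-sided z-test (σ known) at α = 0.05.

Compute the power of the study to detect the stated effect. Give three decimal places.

Standardized effect: d = |μ₁ − μ₀| / σ = |120.0 − 129.2| / 13.5 = 0.6815
Noncentrality parameter: δ = d·√n = 0.6815 × √9 = 2.0444
Critical value for a one-sided test at α = 0.05: z_α = 1.645.
Power = P(Z > 1.645 − δ) = Φ(0.400) = 0.6553.

Power ≈ 0.655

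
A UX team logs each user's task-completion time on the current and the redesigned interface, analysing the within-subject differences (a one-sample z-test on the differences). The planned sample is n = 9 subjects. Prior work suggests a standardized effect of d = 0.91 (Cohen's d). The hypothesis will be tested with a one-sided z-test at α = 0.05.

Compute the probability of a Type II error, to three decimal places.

Noncentrality parameter: δ = d·√n = 0.91 × √9 = 2.7300
One-sided α = 0.05 → critical value z_{0.05} = 1.645.
Power = Φ(δ − 1.645) = Φ(1.085) = 0.8611.
Type II error: β = 1 − power = 1 − 0.8611 = 0.1389.

β ≈ 0.139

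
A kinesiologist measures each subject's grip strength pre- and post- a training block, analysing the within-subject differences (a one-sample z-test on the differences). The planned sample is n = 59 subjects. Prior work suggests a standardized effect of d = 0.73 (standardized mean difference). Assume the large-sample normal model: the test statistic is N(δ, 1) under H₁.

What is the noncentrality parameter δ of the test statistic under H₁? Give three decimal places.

δ ≈ 5.607

The noncentrality parameter scales effect size by the design's sample-size factor: δ = d·√n = 0.73 × √59 = 5.6072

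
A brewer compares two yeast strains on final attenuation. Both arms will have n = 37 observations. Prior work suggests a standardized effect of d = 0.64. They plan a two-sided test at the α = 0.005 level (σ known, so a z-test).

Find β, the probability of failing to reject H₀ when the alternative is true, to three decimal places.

β ≈ 0.522

Noncentrality parameter: δ = d·√(n/2) = 0.64 × √(37/2) = 2.7527
Two-sided α = 0.005 → critical value z_{0.0025} = 2.807.
Power = Φ(δ − 2.807) + Φ(−δ − 2.807) = Φ(-0.054) + Φ(-5.560) = 0.4784 + 0.0000 = 0.4784.
Type II error: β = 1 − power = 1 − 0.4784 = 0.5216.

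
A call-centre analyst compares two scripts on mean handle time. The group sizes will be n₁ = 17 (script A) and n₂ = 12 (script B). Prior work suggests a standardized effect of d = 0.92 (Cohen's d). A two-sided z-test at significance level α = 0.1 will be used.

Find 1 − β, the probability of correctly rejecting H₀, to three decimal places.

Noncentrality parameter: δ = d / √(1/n₁ + 1/n₂) = 0.92 / √(1/17 + 1/12) = 2.4401
Critical value for a two-sided test at α = 0.1: z_{α/2} = 1.645.
Power = Φ(δ − 1.645) + Φ(−δ − 1.645) = Φ(0.795) + Φ(-4.085) = 0.7868 + 0.0000 = 0.7868.

Power ≈ 0.787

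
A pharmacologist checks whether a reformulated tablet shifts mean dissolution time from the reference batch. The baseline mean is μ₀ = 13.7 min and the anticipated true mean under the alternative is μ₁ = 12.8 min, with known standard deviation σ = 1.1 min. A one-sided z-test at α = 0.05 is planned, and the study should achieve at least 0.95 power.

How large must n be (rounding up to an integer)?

Standardized effect: d = |μ₁ − μ₀| / σ = |12.8 − 13.7| / 1.1 = 0.8182
Set Φ(δ − 1.645) = 0.95; then δ − 1.645 = Φ⁻¹(0.95) = 1.645, giving δ = 3.290.
δ = d·√n ⇒ n = (δ/d)² = (3.290 / 0.8182)² = 16.17.
Rounding up, n = 17.

n = 17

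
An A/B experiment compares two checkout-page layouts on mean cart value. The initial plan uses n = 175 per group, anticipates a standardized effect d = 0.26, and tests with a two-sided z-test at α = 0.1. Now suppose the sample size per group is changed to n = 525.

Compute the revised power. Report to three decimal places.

Power ≈ 0.995

With n = 525 per group: δ = d·√(n/2) = 0.26 × √(525/2) = 4.2125. Critical value z_{0.05} = 1.645.
Revised power = Φ(δ − 1.645) + Φ(−δ − 1.645) = Φ(2.568) + Φ(-5.857) = 0.9949 + 0.0000 = 0.9949.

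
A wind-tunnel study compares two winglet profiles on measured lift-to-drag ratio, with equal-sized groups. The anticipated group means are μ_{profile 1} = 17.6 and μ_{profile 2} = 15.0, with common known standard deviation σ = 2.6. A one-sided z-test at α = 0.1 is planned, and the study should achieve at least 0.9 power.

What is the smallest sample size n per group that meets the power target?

Standardized effect: d = |μ_{profile 1} − μ_{profile 2}| / σ = |17.6 − 15.0| / 2.6 = 1.0000
Set Φ(δ − 1.282) = 0.9; then δ − 1.282 = Φ⁻¹(0.9) = 1.282, giving δ = 2.563.
δ = d·√(n/2) ⇒ n = 2(δ/d)² = 2 × (2.563 / 1.0000)² = 13.14.
Round up to the next whole unit.

n = 14 per group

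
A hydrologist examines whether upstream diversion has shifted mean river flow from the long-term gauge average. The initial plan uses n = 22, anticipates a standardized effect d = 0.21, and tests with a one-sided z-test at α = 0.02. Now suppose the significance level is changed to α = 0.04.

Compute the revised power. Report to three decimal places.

δ = d·√n = 0.21 × √22 = 0.9850 (unchanged). New critical value: z_{0.04} = 1.751.
Revised power = P(Z > 1.751 − δ) = Φ(-0.766) = 0.2219.

Power ≈ 0.222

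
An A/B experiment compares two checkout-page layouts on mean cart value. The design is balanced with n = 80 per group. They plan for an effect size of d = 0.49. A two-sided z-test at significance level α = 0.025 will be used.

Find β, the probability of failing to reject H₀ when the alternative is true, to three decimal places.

Noncentrality parameter: λ = d·√(n/2) = 0.49 × √(80/2) = 3.0990
Two-sided α = 0.025 → critical value z_{0.0125} = 2.241.
Power = Φ(λ − 2.241) + Φ(−λ − 2.241) = Φ(0.858) + Φ(-5.340) = 0.8045 + 0.0000 = 0.8045.
Type II error: β = 1 − power = 1 − 0.8045 = 0.1955.

β ≈ 0.196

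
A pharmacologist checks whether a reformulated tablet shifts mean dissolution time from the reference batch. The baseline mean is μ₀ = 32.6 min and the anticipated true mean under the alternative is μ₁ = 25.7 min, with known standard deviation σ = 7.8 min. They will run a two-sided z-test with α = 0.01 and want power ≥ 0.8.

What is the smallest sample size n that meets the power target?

Standardized effect: d = |μ₁ − μ₀| / σ = |25.7 − 32.6| / 7.8 = 0.8846
Set Φ(δ − 2.576) = 0.8; then δ − 2.576 = Φ⁻¹(0.8) = 0.842, giving δ = 3.417.
(For δ > 0 the lower-tail rejection region contributes negligibly to power, so the one-term inversion is standard.)
δ = d·√n ⇒ n = (δ/d)² = (3.417 / 0.8846)² = 14.92.
Rounding up, n = 15.

n = 15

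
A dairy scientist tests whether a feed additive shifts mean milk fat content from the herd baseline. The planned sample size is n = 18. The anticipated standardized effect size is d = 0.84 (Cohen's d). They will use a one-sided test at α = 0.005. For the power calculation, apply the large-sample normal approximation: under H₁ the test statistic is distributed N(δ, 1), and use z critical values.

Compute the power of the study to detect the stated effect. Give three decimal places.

Power ≈ 0.838

Noncentrality parameter: δ = d·√n = 0.84 × √18 = 3.5638
One-sided α = 0.005 → critical value z_{0.005} = 2.576.
Power = P(Z > 2.576 − δ) = Φ(0.988) = 0.8384.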